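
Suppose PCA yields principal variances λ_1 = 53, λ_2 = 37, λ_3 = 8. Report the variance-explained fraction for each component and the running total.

Step 1 — total variance = trace(Sigma) = Σ λ_i = 53 + 37 + 8 = 98.

Step 2 — fraction explained by component i = λ_i / Σ λ:
  PC1: 53/98 = 0.5408
  PC2: 37/98 = 0.3776
  PC3: 8/98 = 0.0816

Step 3 — cumulative fraction after k components = (λ_1 + ... + λ_k) / Σ λ:
  k = 1: 53/98 = 0.5408
  k = 2: (53 + 37)/98 = 90/98 = 0.9184
  k = 3: (53 + 37 + 8)/98 = 98/98 = 1

Summary (fraction, with percent):

explained: PC1 0.5408 (54.08%), PC2 0.3776 (37.76%), PC3 0.0816 (8.16%);  cumulative: 0.5408, 0.9184, 1


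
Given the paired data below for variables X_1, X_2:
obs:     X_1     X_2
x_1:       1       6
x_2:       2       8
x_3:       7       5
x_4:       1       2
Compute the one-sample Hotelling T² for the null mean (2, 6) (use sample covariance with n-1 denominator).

Step 1 — sample mean vector:
  mean(X_1) = (1 + 2 + 7 + 1) / 4 = 11/4 = 2.75
  mean(X_2) = (6 + 8 + 5 + 2) / 4 = 21/4 = 5.25
  x̄ = (2.75, 5.25),  deviation x̄ - mu_0 = (2.75, 5.25) - (2, 6) = (0.75, -0.75).

Step 2 — sample covariance matrix, S[i,j] = (1/(n-1)) · Σ_k (x_{k,i} - mean_i) · (x_{k,j} - mean_j), divisor n-1 = 3:
  S[X_1,X_1] = ((-1.75)·(-1.75) + (-0.75)·(-0.75) + (4.25)·(4.25) + (-1.75)·(-1.75)) / 3 = 24.75/3 = 8.25
  S[X_1,X_2] = ((-1.75)·(0.75) + (-0.75)·(2.75) + (4.25)·(-0.25) + (-1.75)·(-3.25)) / 3 = 1.25/3 = 0.4167
  S[X_2,X_2] = ((0.75)·(0.75) + (2.75)·(2.75) + (-0.25)·(-0.25) + (-3.25)·(-3.25)) / 3 = 18.75/3 = 6.25
  S = [[8.25, 0.4167],
 [0.4167, 6.25]].

Step 3 — invert S. det(S) = 8.25·6.25 - (0.4167)² = 51.3889.
  S^{-1} = (1/det) · [[d, -b], [-b, a]] = [[0.1216, -0.0081],
 [-0.0081, 0.1605]].

Step 4 — quadratic form (x̄ - mu_0)^T · S^{-1} · (x̄ - mu_0):
  S^{-1} · (x̄ - mu_0) = (0.0973, -0.1265),
  (x̄ - mu_0)^T · [...] = (0.75)·(0.0973) + (-0.75)·(-0.1265) = 0.1678.

Step 5 — scale by n: T² = 4 · 0.1678 = 0.6714.

T² ≈ 0.6714


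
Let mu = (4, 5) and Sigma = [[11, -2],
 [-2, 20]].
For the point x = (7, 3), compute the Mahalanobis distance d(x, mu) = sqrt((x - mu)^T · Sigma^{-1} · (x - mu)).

Step 1 — centre the observation: (x - mu) = (3, -2).

Step 2 — invert Sigma. det(Sigma) = 11·20 - (-2)² = 216.
  Sigma^{-1} = (1/det) · [[d, -b], [-b, a]] = [[0.0926, 0.0093],
 [0.0093, 0.0509]].

Step 3 — form the quadratic (x - mu)^T · Sigma^{-1} · (x - mu):
  Sigma^{-1} · (x - mu) = (0.2593, -0.0741).
  (x - mu)^T · [Sigma^{-1} · (x - mu)] = (3)·(0.2593) + (-2)·(-0.0741) = 0.9259.

Step 4 — take square root: d = √(0.9259) ≈ 0.9623.

d(x, mu) = √(0.9259) ≈ 0.9623


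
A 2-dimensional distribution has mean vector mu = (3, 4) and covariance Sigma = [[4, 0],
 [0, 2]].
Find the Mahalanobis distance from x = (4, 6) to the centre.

Step 1 — centre the observation: (x - mu) = (1, 2).

Step 2 — invert Sigma. det(Sigma) = 4·2 - (0)² = 8.
  Sigma^{-1} = (1/det) · [[d, -b], [-b, a]] = [[0.25, 0],
 [0, 0.5]].

Step 3 — form the quadratic (x - mu)^T · Sigma^{-1} · (x - mu):
  Sigma^{-1} · (x - mu) = (0.25, 1).
  (x - mu)^T · [Sigma^{-1} · (x - mu)] = (1)·(0.25) + (2)·(1) = 2.25.

Step 4 — take square root: d = √(2.25) ≈ 1.5.

d(x, mu) = √(2.25) ≈ 1.5


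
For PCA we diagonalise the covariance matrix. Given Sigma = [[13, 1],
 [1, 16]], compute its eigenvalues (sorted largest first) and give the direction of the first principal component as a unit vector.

Step 1 — characteristic polynomial of 2×2 Sigma:
  det(Sigma - λI) = λ² - trace · λ + det = 0.
  trace = 13 + 16 = 29, det = 13·16 - (1)² = 207.
Step 2 — discriminant:
  Δ = trace² - 4·det = 841 - 828 = 13.
Step 3 — eigenvalues:
  λ = (trace ± √Δ)/2 = (29 ± 3.6056)/2,
  λ_1 = 16.3028,  λ_2 = 12.6972.

Step 4 — unit eigenvector for λ_1: solve (Sigma - λ_1 I)v = 0. First row:
  (13 - 16.3028)·v_x + (1)·v_y = 0, i.e. (-3.3028)·v_x + (1)·v_y = 0,
  so v ∝ (b, λ_1 - a) = (1, 3.3028) = u.
  ||u|| = √((1)² + (3.3028)²) = √(11.9083) ≈ 3.4508,
  v_1 = u/||u|| ≈ (0.2898, 0.9571) (||v_1|| = 1).

λ_1 = 16.3028,  λ_2 = 12.6972;  v_1 ≈ (0.2898, 0.9571)


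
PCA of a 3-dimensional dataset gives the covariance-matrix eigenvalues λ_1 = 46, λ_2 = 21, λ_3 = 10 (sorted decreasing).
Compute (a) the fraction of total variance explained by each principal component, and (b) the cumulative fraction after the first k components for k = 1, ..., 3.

Step 1 — total variance = trace(Sigma) = Σ λ_i = 46 + 21 + 10 = 77.

Step 2 — fraction explained by component i = λ_i / Σ λ:
  PC1: 46/77 = 0.5974
  PC2: 21/77 = 0.2727
  PC3: 10/77 = 0.1299

Step 3 — cumulative fraction after k components = (λ_1 + ... + λ_k) / Σ λ:
  k = 1: 46/77 = 0.5974
  k = 2: (46 + 21)/77 = 67/77 = 0.8701
  k = 3: (46 + 21 + 10)/77 = 77/77 = 1

Summary (fraction, with percent):

explained: PC1 0.5974 (59.74%), PC2 0.2727 (27.27%), PC3 0.1299 (12.99%);  cumulative: 0.5974, 0.8701, 1


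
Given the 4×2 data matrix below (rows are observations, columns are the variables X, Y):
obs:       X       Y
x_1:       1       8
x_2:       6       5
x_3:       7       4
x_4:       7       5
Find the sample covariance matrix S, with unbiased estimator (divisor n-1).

Step 1 — column means:
  mean(X) = (1 + 6 + 7 + 7) / 4 = 21/4 = 5.25
  mean(Y) = (8 + 5 + 4 + 5) / 4 = 22/4 = 5.5

Step 2 — sample covariance S[i,j] = (1/(n-1)) · Σ_k (x_{k,i} - mean_i) · (x_{k,j} - mean_j), with n-1 = 3.
  S[X,X] = ((-4.25)·(-4.25) + (0.75)·(0.75) + (1.75)·(1.75) + (1.75)·(1.75)) / 3 = 24.75/3 = 8.25
  S[X,Y] = ((-4.25)·(2.5) + (0.75)·(-0.5) + (1.75)·(-1.5) + (1.75)·(-0.5)) / 3 = -14.5/3 = -4.8333
  S[Y,Y] = ((2.5)·(2.5) + (-0.5)·(-0.5) + (-1.5)·(-1.5) + (-0.5)·(-0.5)) / 3 = 9/3 = 3

S is symmetric (S[j,i] = S[i,j]). Assembling:

S = [[8.25, -4.8333],
 [-4.8333, 3]]


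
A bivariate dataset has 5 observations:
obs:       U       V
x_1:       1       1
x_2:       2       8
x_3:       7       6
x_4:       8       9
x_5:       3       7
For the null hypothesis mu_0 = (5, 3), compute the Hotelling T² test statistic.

Step 1 — sample mean vector:
  mean(U) = (1 + 2 + 7 + 8 + 3) / 5 = 21/5 = 4.2
  mean(V) = (1 + 8 + 6 + 9 + 7) / 5 = 31/5 = 6.2
  x̄ = (4.2, 6.2),  deviation x̄ - mu_0 = (4.2, 6.2) - (5, 3) = (-0.8, 3.2).

Step 2 — sample covariance matrix, S[i,j] = (1/(n-1)) · Σ_k (x_{k,i} - mean_i) · (x_{k,j} - mean_j), divisor n-1 = 4:
  S[U,U] = ((-3.2)·(-3.2) + (-2.2)·(-2.2) + (2.8)·(2.8) + (3.8)·(3.8) + (-1.2)·(-1.2)) / 4 = 38.8/4 = 9.7
  S[U,V] = ((-3.2)·(-5.2) + (-2.2)·(1.8) + (2.8)·(-0.2) + (3.8)·(2.8) + (-1.2)·(0.8)) / 4 = 21.8/4 = 5.45
  S[V,V] = ((-5.2)·(-5.2) + (1.8)·(1.8) + (-0.2)·(-0.2) + (2.8)·(2.8) + (0.8)·(0.8)) / 4 = 38.8/4 = 9.7
  S = [[9.7, 5.45],
 [5.45, 9.7]].

Step 3 — invert S. det(S) = 9.7·9.7 - (5.45)² = 64.3875.
  S^{-1} = (1/det) · [[d, -b], [-b, a]] = [[0.1507, -0.0846],
 [-0.0846, 0.1507]].

Step 4 — quadratic form (x̄ - mu_0)^T · S^{-1} · (x̄ - mu_0):
  S^{-1} · (x̄ - mu_0) = (-0.3914, 0.5498),
  (x̄ - mu_0)^T · [...] = (-0.8)·(-0.3914) + (3.2)·(0.5498) = 2.0725.

Step 5 — scale by n: T² = 5 · 2.0725 = 10.3623.

T² ≈ 10.3623


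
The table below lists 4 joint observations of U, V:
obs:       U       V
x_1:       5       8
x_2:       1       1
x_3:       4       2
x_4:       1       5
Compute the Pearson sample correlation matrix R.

Step 1 — column means:
  mean(U) = (5 + 1 + 4 + 1) / 4 = 11/4 = 2.75
  mean(V) = (8 + 1 + 2 + 5) / 4 = 16/4 = 4

Step 2 — sample variances and covariances s[i,j] = (1/(n-1)) · Σ_k (x_{k,i} - mean_i) · (x_{k,j} - mean_j), with n-1 = 3:
  s[U,U] = ((2.25)·(2.25) + (-1.75)·(-1.75) + (1.25)·(1.25) + (-1.75)·(-1.75)) / 3 = 12.75/3 = 4.25
  s[U,V] = ((2.25)·(4) + (-1.75)·(-3) + (1.25)·(-2) + (-1.75)·(1)) / 3 = 10/3 = 3.3333
  s[V,V] = ((4)·(4) + (-3)·(-3) + (-2)·(-2) + (1)·(1)) / 3 = 30/3 = 10
  Sample standard deviations s_i = √(s[i,i]):
  s(U) = √(4.25) = 2.0616
  s(V) = √(10) = 3.1623

Step 3 — r_{ij} = s_{ij} / (s_i · s_j):
  r[U,U] = 1 (diagonal).
  r[U,V] = 3.3333 / (2.0616 · 3.1623) = 3.3333 / 6.5192 = 0.5113
  r[V,V] = 1 (diagonal).

R is symmetric with unit diagonal. Assembling:

R = [[1, 0.5113],
 [0.5113, 1]]


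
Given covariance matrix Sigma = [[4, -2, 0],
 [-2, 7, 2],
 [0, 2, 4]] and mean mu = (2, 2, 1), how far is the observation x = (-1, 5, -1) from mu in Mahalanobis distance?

Step 1 — centre the observation: (x - mu) = (-3, 3, -2).

Step 2 — invert Sigma (cofactor / det for 3×3, or solve directly):
  Sigma^{-1} = [[0.3, 0.1, -0.05],
 [0.1, 0.2, -0.1],
 [-0.05, -0.1, 0.3]].

Step 3 — form the quadratic (x - mu)^T · Sigma^{-1} · (x - mu):
  Sigma^{-1} · (x - mu) = (-0.5, 0.5, -0.75).
  (x - mu)^T · [Sigma^{-1} · (x - mu)] = (-3)·(-0.5) + (3)·(0.5) + (-2)·(-0.75) = 4.5.

Step 4 — take square root: d = √(4.5) ≈ 2.1213.

d(x, mu) = √(4.5) ≈ 2.1213


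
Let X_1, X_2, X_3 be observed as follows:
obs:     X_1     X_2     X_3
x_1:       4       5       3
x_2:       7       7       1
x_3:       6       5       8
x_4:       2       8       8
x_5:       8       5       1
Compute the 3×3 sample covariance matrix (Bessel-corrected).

Step 1 — column means:
  mean(X_1) = (4 + 7 + 6 + 2 + 8) / 5 = 27/5 = 5.4
  mean(X_2) = (5 + 7 + 5 + 8 + 5) / 5 = 30/5 = 6
  mean(X_3) = (3 + 1 + 8 + 8 + 1) / 5 = 21/5 = 4.2

Step 2 — sample covariance S[i,j] = (1/(n-1)) · Σ_k (x_{k,i} - mean_i) · (x_{k,j} - mean_j), with n-1 = 4.
  S[X_1,X_1] = ((-1.4)·(-1.4) + (1.6)·(1.6) + (0.6)·(0.6) + (-3.4)·(-3.4) + (2.6)·(2.6)) / 4 = 23.2/4 = 5.8
  S[X_1,X_2] = ((-1.4)·(-1) + (1.6)·(1) + (0.6)·(-1) + (-3.4)·(2) + (2.6)·(-1)) / 4 = -7/4 = -1.75
  S[X_1,X_3] = ((-1.4)·(-1.2) + (1.6)·(-3.2) + (0.6)·(3.8) + (-3.4)·(3.8) + (2.6)·(-3.2)) / 4 = -22.4/4 = -5.6
  S[X_2,X_2] = ((-1)·(-1) + (1)·(1) + (-1)·(-1) + (2)·(2) + (-1)·(-1)) / 4 = 8/4 = 2
  S[X_2,X_3] = ((-1)·(-1.2) + (1)·(-3.2) + (-1)·(3.8) + (2)·(3.8) + (-1)·(-3.2)) / 4 = 5/4 = 1.25
  S[X_3,X_3] = ((-1.2)·(-1.2) + (-3.2)·(-3.2) + (3.8)·(3.8) + (3.8)·(3.8) + (-3.2)·(-3.2)) / 4 = 50.8/4 = 12.7

S is symmetric (S[j,i] = S[i,j]). Assembling:

S = [[5.8, -1.75, -5.6],
 [-1.75, 2, 1.25],
 [-5.6, 1.25, 12.7]]


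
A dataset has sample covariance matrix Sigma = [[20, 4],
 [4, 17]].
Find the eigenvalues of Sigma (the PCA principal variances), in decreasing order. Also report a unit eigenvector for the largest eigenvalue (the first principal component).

Step 1 — characteristic polynomial of 2×2 Sigma:
  det(Sigma - λI) = λ² - trace · λ + det = 0.
  trace = 20 + 17 = 37, det = 20·17 - (4)² = 324.
Step 2 — discriminant:
  Δ = trace² - 4·det = 1369 - 1296 = 73.
Step 3 — eigenvalues:
  λ = (trace ± √Δ)/2 = (37 ± 8.544)/2,
  λ_1 = 22.772,  λ_2 = 14.228.

Step 4 — unit eigenvector for λ_1: solve (Sigma - λ_1 I)v = 0. First row:
  (20 - 22.772)·v_x + (4)·v_y = 0, i.e. (-2.772)·v_x + (4)·v_y = 0,
  so v ∝ (b, λ_1 - a) = (4, 2.772) = u.
  ||u|| = √((4)² + (2.772)²) = √(23.684) ≈ 4.8666,
  v_1 = u/||u|| ≈ (0.8219, 0.5696) (||v_1|| = 1).

λ_1 = 22.772,  λ_2 = 14.228;  v_1 ≈ (0.8219, 0.5696)


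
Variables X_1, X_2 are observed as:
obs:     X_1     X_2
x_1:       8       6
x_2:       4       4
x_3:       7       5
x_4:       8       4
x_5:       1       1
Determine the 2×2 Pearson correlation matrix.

Step 1 — column means:
  mean(X_1) = (8 + 4 + 7 + 8 + 1) / 5 = 28/5 = 5.6
  mean(X_2) = (6 + 4 + 5 + 4 + 1) / 5 = 20/5 = 4

Step 2 — sample variances and covariances s[i,j] = (1/(n-1)) · Σ_k (x_{k,i} - mean_i) · (x_{k,j} - mean_j), with n-1 = 4:
  s[X_1,X_1] = ((2.4)·(2.4) + (-1.6)·(-1.6) + (1.4)·(1.4) + (2.4)·(2.4) + (-4.6)·(-4.6)) / 4 = 37.2/4 = 9.3
  s[X_1,X_2] = ((2.4)·(2) + (-1.6)·(0) + (1.4)·(1) + (2.4)·(0) + (-4.6)·(-3)) / 4 = 20/4 = 5
  s[X_2,X_2] = ((2)·(2) + (0)·(0) + (1)·(1) + (0)·(0) + (-3)·(-3)) / 4 = 14/4 = 3.5
  Sample standard deviations s_i = √(s[i,i]):
  s(X_1) = √(9.3) = 3.0496
  s(X_2) = √(3.5) = 1.8708

Step 3 — r_{ij} = s_{ij} / (s_i · s_j):
  r[X_1,X_1] = 1 (diagonal).
  r[X_1,X_2] = 5 / (3.0496 · 1.8708) = 5 / 5.7053 = 0.8764
  r[X_2,X_2] = 1 (diagonal).

R is symmetric with unit diagonal. Assembling:

R = [[1, 0.8764],
 [0.8764, 1]]


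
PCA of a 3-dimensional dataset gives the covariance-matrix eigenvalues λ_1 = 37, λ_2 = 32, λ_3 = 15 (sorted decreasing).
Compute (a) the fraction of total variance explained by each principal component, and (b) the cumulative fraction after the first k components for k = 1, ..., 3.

Step 1 — total variance = trace(Sigma) = Σ λ_i = 37 + 32 + 15 = 84.

Step 2 — fraction explained by component i = λ_i / Σ λ:
  PC1: 37/84 = 0.4405
  PC2: 32/84 = 0.381
  PC3: 15/84 = 0.1786

Step 3 — cumulative fraction after k components = (λ_1 + ... + λ_k) / Σ λ:
  k = 1: 37/84 = 0.4405
  k = 2: (37 + 32)/84 = 69/84 = 0.8214
  k = 3: (37 + 32 + 15)/84 = 84/84 = 1

Summary (fraction, with percent):

explained: PC1 0.4405 (44.05%), PC2 0.381 (38.1%), PC3 0.1786 (17.86%);  cumulative: 0.4405, 0.8214, 1


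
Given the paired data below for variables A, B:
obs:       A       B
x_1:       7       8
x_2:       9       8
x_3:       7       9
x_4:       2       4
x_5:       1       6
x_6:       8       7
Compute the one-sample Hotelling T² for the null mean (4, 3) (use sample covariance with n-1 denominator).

Step 1 — sample mean vector:
  mean(A) = (7 + 9 + 7 + 2 + 1 + 8) / 6 = 34/6 = 5.6667
  mean(B) = (8 + 8 + 9 + 4 + 6 + 7) / 6 = 42/6 = 7
  x̄ = (5.6667, 7),  deviation x̄ - mu_0 = (5.6667, 7) - (4, 3) = (1.6667, 4).

Step 2 — sample covariance matrix, S[i,j] = (1/(n-1)) · Σ_k (x_{k,i} - mean_i) · (x_{k,j} - mean_j), divisor n-1 = 5:
  S[A,A] = ((1.3333)·(1.3333) + (3.3333)·(3.3333) + (1.3333)·(1.3333) + (-3.6667)·(-3.6667) + (-4.6667)·(-4.6667) + (2.3333)·(2.3333)) / 5 = 55.3333/5 = 11.0667
  S[A,B] = ((1.3333)·(1) + (3.3333)·(1) + (1.3333)·(2) + (-3.6667)·(-3) + (-4.6667)·(-1) + (2.3333)·(0)) / 5 = 23/5 = 4.6
  S[B,B] = ((1)·(1) + (1)·(1) + (2)·(2) + (-3)·(-3) + (-1)·(-1) + (0)·(0)) / 5 = 16/5 = 3.2
  S = [[11.0667, 4.6],
 [4.6, 3.2]].

Step 3 — invert S. det(S) = 11.0667·3.2 - (4.6)² = 14.2533.
  S^{-1} = (1/det) · [[d, -b], [-b, a]] = [[0.2245, -0.3227],
 [-0.3227, 0.7764]].

Step 4 — quadratic form (x̄ - mu_0)^T · S^{-1} · (x̄ - mu_0):
  S^{-1} · (x̄ - mu_0) = (-0.9167, 2.5678),
  (x̄ - mu_0)^T · [...] = (1.6667)·(-0.9167) + (4)·(2.5678) = 8.7434.

Step 5 — scale by n: T² = 6 · 8.7434 = 52.4602.

T² ≈ 52.4602


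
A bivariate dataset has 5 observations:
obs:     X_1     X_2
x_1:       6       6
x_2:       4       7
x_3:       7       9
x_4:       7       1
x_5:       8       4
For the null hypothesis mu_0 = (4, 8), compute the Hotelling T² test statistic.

Step 1 — sample mean vector:
  mean(X_1) = (6 + 4 + 7 + 7 + 8) / 5 = 32/5 = 6.4
  mean(X_2) = (6 + 7 + 9 + 1 + 4) / 5 = 27/5 = 5.4
  x̄ = (6.4, 5.4),  deviation x̄ - mu_0 = (6.4, 5.4) - (4, 8) = (2.4, -2.6).

Step 2 — sample covariance matrix, S[i,j] = (1/(n-1)) · Σ_k (x_{k,i} - mean_i) · (x_{k,j} - mean_j), divisor n-1 = 4:
  S[X_1,X_1] = ((-0.4)·(-0.4) + (-2.4)·(-2.4) + (0.6)·(0.6) + (0.6)·(0.6) + (1.6)·(1.6)) / 4 = 9.2/4 = 2.3
  S[X_1,X_2] = ((-0.4)·(0.6) + (-2.4)·(1.6) + (0.6)·(3.6) + (0.6)·(-4.4) + (1.6)·(-1.4)) / 4 = -6.8/4 = -1.7
  S[X_2,X_2] = ((0.6)·(0.6) + (1.6)·(1.6) + (3.6)·(3.6) + (-4.4)·(-4.4) + (-1.4)·(-1.4)) / 4 = 37.2/4 = 9.3
  S = [[2.3, -1.7],
 [-1.7, 9.3]].

Step 3 — invert S. det(S) = 2.3·9.3 - (-1.7)² = 18.5.
  S^{-1} = (1/det) · [[d, -b], [-b, a]] = [[0.5027, 0.0919],
 [0.0919, 0.1243]].

Step 4 — quadratic form (x̄ - mu_0)^T · S^{-1} · (x̄ - mu_0):
  S^{-1} · (x̄ - mu_0) = (0.9676, -0.1027),
  (x̄ - mu_0)^T · [...] = (2.4)·(0.9676) + (-2.6)·(-0.1027) = 2.5892.

Step 5 — scale by n: T² = 5 · 2.5892 = 12.9459.

T² ≈ 12.9459


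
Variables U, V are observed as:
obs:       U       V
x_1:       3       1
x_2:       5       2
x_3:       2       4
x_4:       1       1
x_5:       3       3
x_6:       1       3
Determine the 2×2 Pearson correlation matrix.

Step 1 — column means:
  mean(U) = (3 + 5 + 2 + 1 + 3 + 1) / 6 = 15/6 = 2.5
  mean(V) = (1 + 2 + 4 + 1 + 3 + 3) / 6 = 14/6 = 2.3333

Step 2 — sample variances and covariances s[i,j] = (1/(n-1)) · Σ_k (x_{k,i} - mean_i) · (x_{k,j} - mean_j), with n-1 = 5:
  s[U,U] = ((0.5)·(0.5) + (2.5)·(2.5) + (-0.5)·(-0.5) + (-1.5)·(-1.5) + (0.5)·(0.5) + (-1.5)·(-1.5)) / 5 = 11.5/5 = 2.3
  s[U,V] = ((0.5)·(-1.3333) + (2.5)·(-0.3333) + (-0.5)·(1.6667) + (-1.5)·(-1.3333) + (0.5)·(0.6667) + (-1.5)·(0.6667)) / 5 = -1/5 = -0.2
  s[V,V] = ((-1.3333)·(-1.3333) + (-0.3333)·(-0.3333) + (1.6667)·(1.6667) + (-1.3333)·(-1.3333) + (0.6667)·(0.6667) + (0.6667)·(0.6667)) / 5 = 7.3333/5 = 1.4667
  Sample standard deviations s_i = √(s[i,i]):
  s(U) = √(2.3) = 1.5166
  s(V) = √(1.4667) = 1.2111

Step 3 — r_{ij} = s_{ij} / (s_i · s_j):
  r[U,U] = 1 (diagonal).
  r[U,V] = -0.2 / (1.5166 · 1.2111) = -0.2 / 1.8367 = -0.1089
  r[V,V] = 1 (diagonal).

R is symmetric with unit diagonal. Assembling:

R = [[1, -0.1089],
 [-0.1089, 1]]


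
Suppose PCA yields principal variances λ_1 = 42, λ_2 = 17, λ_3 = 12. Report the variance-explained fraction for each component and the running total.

Step 1 — total variance = trace(Sigma) = Σ λ_i = 42 + 17 + 12 = 71.

Step 2 — fraction explained by component i = λ_i / Σ λ:
  PC1: 42/71 = 0.5915
  PC2: 17/71 = 0.2394
  PC3: 12/71 = 0.169

Step 3 — cumulative fraction after k components = (λ_1 + ... + λ_k) / Σ λ:
  k = 1: 42/71 = 0.5915
  k = 2: (42 + 17)/71 = 59/71 = 0.831
  k = 3: (42 + 17 + 12)/71 = 71/71 = 1

Summary (fraction, with percent):

explained: PC1 0.5915 (59.15%), PC2 0.2394 (23.94%), PC3 0.169 (16.9%);  cumulative: 0.5915, 0.831, 1


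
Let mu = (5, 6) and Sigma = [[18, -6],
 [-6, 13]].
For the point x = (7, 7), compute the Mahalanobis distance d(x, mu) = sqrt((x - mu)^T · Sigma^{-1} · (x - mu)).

Step 1 — centre the observation: (x - mu) = (2, 1).

Step 2 — invert Sigma. det(Sigma) = 18·13 - (-6)² = 198.
  Sigma^{-1} = (1/det) · [[d, -b], [-b, a]] = [[0.0657, 0.0303],
 [0.0303, 0.0909]].

Step 3 — form the quadratic (x - mu)^T · Sigma^{-1} · (x - mu):
  Sigma^{-1} · (x - mu) = (0.1616, 0.1515).
  (x - mu)^T · [Sigma^{-1} · (x - mu)] = (2)·(0.1616) + (1)·(0.1515) = 0.4747.

Step 4 — take square root: d = √(0.4747) ≈ 0.689.

d(x, mu) = √(0.4747) ≈ 0.689


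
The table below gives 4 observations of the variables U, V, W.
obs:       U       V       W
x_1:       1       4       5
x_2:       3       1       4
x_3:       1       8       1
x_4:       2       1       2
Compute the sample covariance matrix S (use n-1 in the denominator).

Step 1 — column means:
  mean(U) = (1 + 3 + 1 + 2) / 4 = 7/4 = 1.75
  mean(V) = (4 + 1 + 8 + 1) / 4 = 14/4 = 3.5
  mean(W) = (5 + 4 + 1 + 2) / 4 = 12/4 = 3

Step 2 — sample covariance S[i,j] = (1/(n-1)) · Σ_k (x_{k,i} - mean_i) · (x_{k,j} - mean_j), with n-1 = 3.
  S[U,U] = ((-0.75)·(-0.75) + (1.25)·(1.25) + (-0.75)·(-0.75) + (0.25)·(0.25)) / 3 = 2.75/3 = 0.9167
  S[U,V] = ((-0.75)·(0.5) + (1.25)·(-2.5) + (-0.75)·(4.5) + (0.25)·(-2.5)) / 3 = -7.5/3 = -2.5
  S[U,W] = ((-0.75)·(2) + (1.25)·(1) + (-0.75)·(-2) + (0.25)·(-1)) / 3 = 1/3 = 0.3333
  S[V,V] = ((0.5)·(0.5) + (-2.5)·(-2.5) + (4.5)·(4.5) + (-2.5)·(-2.5)) / 3 = 33/3 = 11
  S[V,W] = ((0.5)·(2) + (-2.5)·(1) + (4.5)·(-2) + (-2.5)·(-1)) / 3 = -8/3 = -2.6667
  S[W,W] = ((2)·(2) + (1)·(1) + (-2)·(-2) + (-1)·(-1)) / 3 = 10/3 = 3.3333

S is symmetric (S[j,i] = S[i,j]). Assembling:

S = [[0.9167, -2.5, 0.3333],
 [-2.5, 11, -2.6667],
 [0.3333, -2.6667, 3.3333]]


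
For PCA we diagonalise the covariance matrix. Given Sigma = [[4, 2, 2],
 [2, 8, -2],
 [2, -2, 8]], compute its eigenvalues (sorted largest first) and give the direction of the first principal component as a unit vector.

Step 1 — characteristic polynomial p(λ) = det(λI - Sigma) = λ³ - tr·λ² + c_1·λ - det, where tr = trace, c_1 = sum of the principal 2×2 minors, det = det(Sigma):
  tr = 4 + 8 + 8 = 20,
  c_1 = (4·8 - (2)²) + (4·8 - (2)²) + (8·8 - (-2)²) = 28 + 28 + 60 = 116,
  det = 4·(8·8 - (-2)²) - (2)·((2)·8 - (-2)·(2)) + (2)·((2)·(-2) - 8·(2)) = 4·(60) - (2)·(20) + (2)·(-20) = 160.
  So p(λ) = λ³ - 20λ² + 116λ - 160.
Step 2 — look for an integer root (rational root theorem: any rational root is an integer divisor of 160). Testing λ = 2:
  p(2) = 8 - 80 + 232 - 160 = 0  ✓
  Dividing out (λ - 2): p(λ) = (λ - 2)(λ² - 18λ + 80).
Step 3 — remaining eigenvalues from the quadratic λ² - 18λ + 80 = 0:
  Δ = 18² - 4·80 = 324 - 320 = 4,  λ = (18 ± √4)/2 = (18 ± 2)/2 = 10 or 8.
  Sorted: λ_1 = 10,  λ_2 = 8,  λ_3 = 2  (check: sum = 20 = tr ✓).

Step 4 — unit eigenvector for λ_1 = 10: v spans the null space of (Sigma - λ_1 I), whose rows are
  r_1 = (-6, 2, 2),  r_2 = (2, -2, -2),  r_3 = (2, -2, -2).
  v is orthogonal to every row, so take v ∝ r_1 × r_2 = ((2)·(-2) - (2)·(-2), (2)·(2) - (-6)·(-2), (-6)·(-2) - (2)·(2)) = (0, -8, 8).
  Rescale (divide by 8; multiply by -1 so the first nonzero entry is positive): u = (0, 1, -1).
  ||u|| = √((0)² + (1)² + (-1)²) = √(2) ≈ 1.4142,  v_1 = u/||u|| ≈ (0, 0.7071, -0.7071) (||v_1|| = 1).

λ_1 = 10,  λ_2 = 8,  λ_3 = 2;  v_1 ≈ (0, 0.7071, -0.7071)


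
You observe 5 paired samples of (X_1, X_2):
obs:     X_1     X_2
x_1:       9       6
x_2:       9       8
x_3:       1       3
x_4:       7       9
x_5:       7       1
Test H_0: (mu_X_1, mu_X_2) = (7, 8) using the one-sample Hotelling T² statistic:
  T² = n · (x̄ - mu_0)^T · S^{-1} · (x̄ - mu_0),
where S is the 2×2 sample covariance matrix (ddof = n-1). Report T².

Step 1 — sample mean vector:
  mean(X_1) = (9 + 9 + 1 + 7 + 7) / 5 = 33/5 = 6.6
  mean(X_2) = (6 + 8 + 3 + 9 + 1) / 5 = 27/5 = 5.4
  x̄ = (6.6, 5.4),  deviation x̄ - mu_0 = (6.6, 5.4) - (7, 8) = (-0.4, -2.6).

Step 2 — sample covariance matrix, S[i,j] = (1/(n-1)) · Σ_k (x_{k,i} - mean_i) · (x_{k,j} - mean_j), divisor n-1 = 4:
  S[X_1,X_1] = ((2.4)·(2.4) + (2.4)·(2.4) + (-5.6)·(-5.6) + (0.4)·(0.4) + (0.4)·(0.4)) / 4 = 43.2/4 = 10.8
  S[X_1,X_2] = ((2.4)·(0.6) + (2.4)·(2.6) + (-5.6)·(-2.4) + (0.4)·(3.6) + (0.4)·(-4.4)) / 4 = 20.8/4 = 5.2
  S[X_2,X_2] = ((0.6)·(0.6) + (2.6)·(2.6) + (-2.4)·(-2.4) + (3.6)·(3.6) + (-4.4)·(-4.4)) / 4 = 45.2/4 = 11.3
  S = [[10.8, 5.2],
 [5.2, 11.3]].

Step 3 — invert S. det(S) = 10.8·11.3 - (5.2)² = 95.
  S^{-1} = (1/det) · [[d, -b], [-b, a]] = [[0.1189, -0.0547],
 [-0.0547, 0.1137]].

Step 4 — quadratic form (x̄ - mu_0)^T · S^{-1} · (x̄ - mu_0):
  S^{-1} · (x̄ - mu_0) = (0.0947, -0.2737),
  (x̄ - mu_0)^T · [...] = (-0.4)·(0.0947) + (-2.6)·(-0.2737) = 0.6737.

Step 5 — scale by n: T² = 5 · 0.6737 = 3.3684.

T² ≈ 3.3684


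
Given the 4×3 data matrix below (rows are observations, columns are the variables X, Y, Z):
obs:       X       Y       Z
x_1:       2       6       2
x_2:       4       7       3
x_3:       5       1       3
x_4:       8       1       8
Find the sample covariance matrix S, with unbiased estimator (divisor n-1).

Step 1 — column means:
  mean(X) = (2 + 4 + 5 + 8) / 4 = 19/4 = 4.75
  mean(Y) = (6 + 7 + 1 + 1) / 4 = 15/4 = 3.75
  mean(Z) = (2 + 3 + 3 + 8) / 4 = 16/4 = 4

Step 2 — sample covariance S[i,j] = (1/(n-1)) · Σ_k (x_{k,i} - mean_i) · (x_{k,j} - mean_j), with n-1 = 3.
  S[X,X] = ((-2.75)·(-2.75) + (-0.75)·(-0.75) + (0.25)·(0.25) + (3.25)·(3.25)) / 3 = 18.75/3 = 6.25
  S[X,Y] = ((-2.75)·(2.25) + (-0.75)·(3.25) + (0.25)·(-2.75) + (3.25)·(-2.75)) / 3 = -18.25/3 = -6.0833
  S[X,Z] = ((-2.75)·(-2) + (-0.75)·(-1) + (0.25)·(-1) + (3.25)·(4)) / 3 = 19/3 = 6.3333
  S[Y,Y] = ((2.25)·(2.25) + (3.25)·(3.25) + (-2.75)·(-2.75) + (-2.75)·(-2.75)) / 3 = 30.75/3 = 10.25
  S[Y,Z] = ((2.25)·(-2) + (3.25)·(-1) + (-2.75)·(-1) + (-2.75)·(4)) / 3 = -16/3 = -5.3333
  S[Z,Z] = ((-2)·(-2) + (-1)·(-1) + (-1)·(-1) + (4)·(4)) / 3 = 22/3 = 7.3333

S is symmetric (S[j,i] = S[i,j]). Assembling:

S = [[6.25, -6.0833, 6.3333],
 [-6.0833, 10.25, -5.3333],
 [6.3333, -5.3333, 7.3333]]


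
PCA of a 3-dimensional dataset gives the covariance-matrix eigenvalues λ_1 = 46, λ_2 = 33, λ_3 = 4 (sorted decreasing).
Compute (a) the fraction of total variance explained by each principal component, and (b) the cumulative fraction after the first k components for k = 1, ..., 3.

Step 1 — total variance = trace(Sigma) = Σ λ_i = 46 + 33 + 4 = 83.

Step 2 — fraction explained by component i = λ_i / Σ λ:
  PC1: 46/83 = 0.5542
  PC2: 33/83 = 0.3976
  PC3: 4/83 = 0.0482

Step 3 — cumulative fraction after k components = (λ_1 + ... + λ_k) / Σ λ:
  k = 1: 46/83 = 0.5542
  k = 2: (46 + 33)/83 = 79/83 = 0.9518
  k = 3: (46 + 33 + 4)/83 = 83/83 = 1

Summary (fraction, with percent):

explained: PC1 0.5542 (55.42%), PC2 0.3976 (39.76%), PC3 0.0482 (4.82%);  cumulative: 0.5542, 0.9518, 1


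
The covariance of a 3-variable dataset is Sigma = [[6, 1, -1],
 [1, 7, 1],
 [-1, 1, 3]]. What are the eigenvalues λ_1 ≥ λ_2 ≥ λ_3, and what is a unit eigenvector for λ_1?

Step 1 — characteristic polynomial p(λ) = det(λI - Sigma) = λ³ - tr·λ² + c_1·λ - det, where tr = trace, c_1 = sum of the principal 2×2 minors, det = det(Sigma):
  tr = 6 + 7 + 3 = 16,
  c_1 = (6·7 - (1)²) + (6·3 - (-1)²) + (7·3 - (1)²) = 41 + 17 + 20 = 78,
  det = 6·(7·3 - (1)²) - (1)·((1)·3 - (1)·(-1)) + (-1)·((1)·(1) - 7·(-1)) = 6·(20) - (1)·(4) + (-1)·(8) = 108.
  So p(λ) = λ³ - 16λ² + 78λ - 108.
Step 2 — look for an integer root (rational root theorem: any rational root is an integer divisor of 108). Testing λ = 6:
  p(6) = 216 - 576 + 468 - 108 = 0  ✓
  Dividing out (λ - 6): p(λ) = (λ - 6)(λ² - 10λ + 18).
Step 3 — remaining eigenvalues from the quadratic λ² - 10λ + 18 = 0:
  Δ = 10² - 4·18 = 100 - 72 = 28,  λ = (10 ± √28)/2 = (10 ± 5.2915)/2 ≈ 7.6458 or 2.3542.
  Sorted: λ_1 = 7.6458,  λ_2 = 6,  λ_3 = 2.3542  (check: sum = 16 = tr ✓).

Step 4 — unit eigenvector for λ_1 ≈ 7.6458: v spans the null space of (Sigma - λ_1 I), whose rows are
  r_1 = (-1.6458, 1, -1),  r_2 = (1, -0.6458, 1),  r_3 = (-1, 1, -4.6458).
  v is orthogonal to every row, so take v ∝ r_1 × r_3 = ((1)·(-4.6458) - (-1)·(1), (-1)·(-1) - (-1.6458)·(-4.6458), (-1.6458)·(1) - (1)·(-1)) ≈ (-3.6458, -6.6458, -0.6458).
  Rescale (multiply by -1 so the first nonzero entry is positive): u = (3.6458, 6.6458, 0.6458).
  ||u|| = √((3.6458)² + (6.6458)² + (0.6458)²) = √(57.8745) ≈ 7.6075,  v_1 = u/||u|| ≈ (0.4792, 0.8736, 0.0849) (||v_1|| = 1).

λ_1 = 7.6458,  λ_2 = 6,  λ_3 = 2.3542;  v_1 ≈ (0.4792, 0.8736, 0.0849)


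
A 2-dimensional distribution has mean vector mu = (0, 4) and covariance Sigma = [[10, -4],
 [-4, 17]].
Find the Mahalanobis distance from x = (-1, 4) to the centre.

Step 1 — centre the observation: (x - mu) = (-1, 0).

Step 2 — invert Sigma. det(Sigma) = 10·17 - (-4)² = 154.
  Sigma^{-1} = (1/det) · [[d, -b], [-b, a]] = [[0.1104, 0.026],
 [0.026, 0.0649]].

Step 3 — form the quadratic (x - mu)^T · Sigma^{-1} · (x - mu):
  Sigma^{-1} · (x - mu) = (-0.1104, -0.026).
  (x - mu)^T · [Sigma^{-1} · (x - mu)] = (-1)·(-0.1104) + (0)·(-0.026) = 0.1104.

Step 4 — take square root: d = √(0.1104) ≈ 0.3322.

d(x, mu) = √(0.1104) ≈ 0.3322


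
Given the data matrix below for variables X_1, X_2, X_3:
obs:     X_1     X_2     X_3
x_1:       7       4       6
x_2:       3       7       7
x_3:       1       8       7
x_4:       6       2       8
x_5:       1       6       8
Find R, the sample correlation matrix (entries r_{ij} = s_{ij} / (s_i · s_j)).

Step 1 — column means:
  mean(X_1) = (7 + 3 + 1 + 6 + 1) / 5 = 18/5 = 3.6
  mean(X_2) = (4 + 7 + 8 + 2 + 6) / 5 = 27/5 = 5.4
  mean(X_3) = (6 + 7 + 7 + 8 + 8) / 5 = 36/5 = 7.2

Step 2 — sample variances and covariances s[i,j] = (1/(n-1)) · Σ_k (x_{k,i} - mean_i) · (x_{k,j} - mean_j), with n-1 = 4:
  s[X_1,X_1] = ((3.4)·(3.4) + (-0.6)·(-0.6) + (-2.6)·(-2.6) + (2.4)·(2.4) + (-2.6)·(-2.6)) / 4 = 31.2/4 = 7.8
  s[X_1,X_2] = ((3.4)·(-1.4) + (-0.6)·(1.6) + (-2.6)·(2.6) + (2.4)·(-3.4) + (-2.6)·(0.6)) / 4 = -22.2/4 = -5.55
  s[X_1,X_3] = ((3.4)·(-1.2) + (-0.6)·(-0.2) + (-2.6)·(-0.2) + (2.4)·(0.8) + (-2.6)·(0.8)) / 4 = -3.6/4 = -0.9
  s[X_2,X_2] = ((-1.4)·(-1.4) + (1.6)·(1.6) + (2.6)·(2.6) + (-3.4)·(-3.4) + (0.6)·(0.6)) / 4 = 23.2/4 = 5.8
  s[X_2,X_3] = ((-1.4)·(-1.2) + (1.6)·(-0.2) + (2.6)·(-0.2) + (-3.4)·(0.8) + (0.6)·(0.8)) / 4 = -1.4/4 = -0.35
  s[X_3,X_3] = ((-1.2)·(-1.2) + (-0.2)·(-0.2) + (-0.2)·(-0.2) + (0.8)·(0.8) + (0.8)·(0.8)) / 4 = 2.8/4 = 0.7
  Sample standard deviations s_i = √(s[i,i]):
  s(X_1) = √(7.8) = 2.7928
  s(X_2) = √(5.8) = 2.4083
  s(X_3) = √(0.7) = 0.8367

Step 3 — r_{ij} = s_{ij} / (s_i · s_j):
  r[X_1,X_1] = 1 (diagonal).
  r[X_1,X_2] = -5.55 / (2.7928 · 2.4083) = -5.55 / 6.7261 = -0.8251
  r[X_1,X_3] = -0.9 / (2.7928 · 0.8367) = -0.9 / 2.3367 = -0.3852
  r[X_2,X_2] = 1 (diagonal).
  r[X_2,X_3] = -0.35 / (2.4083 · 0.8367) = -0.35 / 2.0149 = -0.1737
  r[X_3,X_3] = 1 (diagonal).

R is symmetric with unit diagonal. Assembling:

R = [[1, -0.8251, -0.3852],
 [-0.8251, 1, -0.1737],
 [-0.3852, -0.1737, 1]]


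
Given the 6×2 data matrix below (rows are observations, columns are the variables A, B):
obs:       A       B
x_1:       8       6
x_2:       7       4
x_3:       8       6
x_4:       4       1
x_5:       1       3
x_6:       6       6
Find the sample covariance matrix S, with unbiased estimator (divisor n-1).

Step 1 — column means:
  mean(A) = (8 + 7 + 8 + 4 + 1 + 6) / 6 = 34/6 = 5.6667
  mean(B) = (6 + 4 + 6 + 1 + 3 + 6) / 6 = 26/6 = 4.3333

Step 2 — sample covariance S[i,j] = (1/(n-1)) · Σ_k (x_{k,i} - mean_i) · (x_{k,j} - mean_j), with n-1 = 5.
  S[A,A] = ((2.3333)·(2.3333) + (1.3333)·(1.3333) + (2.3333)·(2.3333) + (-1.6667)·(-1.6667) + (-4.6667)·(-4.6667) + (0.3333)·(0.3333)) / 5 = 37.3333/5 = 7.4667
  S[A,B] = ((2.3333)·(1.6667) + (1.3333)·(-0.3333) + (2.3333)·(1.6667) + (-1.6667)·(-3.3333) + (-4.6667)·(-1.3333) + (0.3333)·(1.6667)) / 5 = 19.6667/5 = 3.9333
  S[B,B] = ((1.6667)·(1.6667) + (-0.3333)·(-0.3333) + (1.6667)·(1.6667) + (-3.3333)·(-3.3333) + (-1.3333)·(-1.3333) + (1.6667)·(1.6667)) / 5 = 21.3333/5 = 4.2667

S is symmetric (S[j,i] = S[i,j]). Assembling:

S = [[7.4667, 3.9333],
 [3.9333, 4.2667]]


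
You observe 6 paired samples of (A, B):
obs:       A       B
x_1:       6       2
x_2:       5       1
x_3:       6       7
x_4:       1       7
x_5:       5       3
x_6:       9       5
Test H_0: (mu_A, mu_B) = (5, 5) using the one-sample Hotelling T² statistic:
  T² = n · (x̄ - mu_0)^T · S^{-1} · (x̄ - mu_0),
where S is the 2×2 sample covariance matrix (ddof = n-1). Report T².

Step 1 — sample mean vector:
  mean(A) = (6 + 5 + 6 + 1 + 5 + 9) / 6 = 32/6 = 5.3333
  mean(B) = (2 + 1 + 7 + 7 + 3 + 5) / 6 = 25/6 = 4.1667
  x̄ = (5.3333, 4.1667),  deviation x̄ - mu_0 = (5.3333, 4.1667) - (5, 5) = (0.3333, -0.8333).

Step 2 — sample covariance matrix, S[i,j] = (1/(n-1)) · Σ_k (x_{k,i} - mean_i) · (x_{k,j} - mean_j), divisor n-1 = 5:
  S[A,A] = ((0.6667)·(0.6667) + (-0.3333)·(-0.3333) + (0.6667)·(0.6667) + (-4.3333)·(-4.3333) + (-0.3333)·(-0.3333) + (3.6667)·(3.6667)) / 5 = 33.3333/5 = 6.6667
  S[A,B] = ((0.6667)·(-2.1667) + (-0.3333)·(-3.1667) + (0.6667)·(2.8333) + (-4.3333)·(2.8333) + (-0.3333)·(-1.1667) + (3.6667)·(0.8333)) / 5 = -7.3333/5 = -1.4667
  S[B,B] = ((-2.1667)·(-2.1667) + (-3.1667)·(-3.1667) + (2.8333)·(2.8333) + (2.8333)·(2.8333) + (-1.1667)·(-1.1667) + (0.8333)·(0.8333)) / 5 = 32.8333/5 = 6.5667
  S = [[6.6667, -1.4667],
 [-1.4667, 6.5667]].

Step 3 — invert S. det(S) = 6.6667·6.5667 - (-1.4667)² = 41.6267.
  S^{-1} = (1/det) · [[d, -b], [-b, a]] = [[0.1578, 0.0352],
 [0.0352, 0.1602]].

Step 4 — quadratic form (x̄ - mu_0)^T · S^{-1} · (x̄ - mu_0):
  S^{-1} · (x̄ - mu_0) = (0.0232, -0.1217),
  (x̄ - mu_0)^T · [...] = (0.3333)·(0.0232) + (-0.8333)·(-0.1217) = 0.1092.

Step 5 — scale by n: T² = 6 · 0.1092 = 0.655.

T² ≈ 0.655


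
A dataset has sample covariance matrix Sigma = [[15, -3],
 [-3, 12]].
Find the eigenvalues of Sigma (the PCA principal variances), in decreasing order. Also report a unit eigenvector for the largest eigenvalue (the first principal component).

Step 1 — characteristic polynomial of 2×2 Sigma:
  det(Sigma - λI) = λ² - trace · λ + det = 0.
  trace = 15 + 12 = 27, det = 15·12 - (-3)² = 171.
Step 2 — discriminant:
  Δ = trace² - 4·det = 729 - 684 = 45.
Step 3 — eigenvalues:
  λ = (trace ± √Δ)/2 = (27 ± 6.7082)/2,
  λ_1 = 16.8541,  λ_2 = 10.1459.

Step 4 — unit eigenvector for λ_1: solve (Sigma - λ_1 I)v = 0. First row:
  (15 - 16.8541)·v_x + (-3)·v_y = 0, i.e. (-1.8541)·v_x + (-3)·v_y = 0,
  so v ∝ (b, λ_1 - a) = (-3, 1.8541); multiply by -1 so the first entry is positive: u = (3, -1.8541).
  ||u|| = √((3)² + (-1.8541)²) = √(12.4377) ≈ 3.5267,
  v_1 = u/||u|| ≈ (0.8507, -0.5257) (||v_1|| = 1).

λ_1 = 16.8541,  λ_2 = 10.1459;  v_1 ≈ (0.8507, -0.5257)


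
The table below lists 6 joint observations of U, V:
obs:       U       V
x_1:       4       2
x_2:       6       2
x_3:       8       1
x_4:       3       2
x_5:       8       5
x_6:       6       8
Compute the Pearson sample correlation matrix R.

Step 1 — column means:
  mean(U) = (4 + 6 + 8 + 3 + 8 + 6) / 6 = 35/6 = 5.8333
  mean(V) = (2 + 2 + 1 + 2 + 5 + 8) / 6 = 20/6 = 3.3333

Step 2 — sample variances and covariances s[i,j] = (1/(n-1)) · Σ_k (x_{k,i} - mean_i) · (x_{k,j} - mean_j), with n-1 = 5:
  s[U,U] = ((-1.8333)·(-1.8333) + (0.1667)·(0.1667) + (2.1667)·(2.1667) + (-2.8333)·(-2.8333) + (2.1667)·(2.1667) + (0.1667)·(0.1667)) / 5 = 20.8333/5 = 4.1667
  s[U,V] = ((-1.8333)·(-1.3333) + (0.1667)·(-1.3333) + (2.1667)·(-2.3333) + (-2.8333)·(-1.3333) + (2.1667)·(1.6667) + (0.1667)·(4.6667)) / 5 = 5.3333/5 = 1.0667
  s[V,V] = ((-1.3333)·(-1.3333) + (-1.3333)·(-1.3333) + (-2.3333)·(-2.3333) + (-1.3333)·(-1.3333) + (1.6667)·(1.6667) + (4.6667)·(4.6667)) / 5 = 35.3333/5 = 7.0667
  Sample standard deviations s_i = √(s[i,i]):
  s(U) = √(4.1667) = 2.0412
  s(V) = √(7.0667) = 2.6583

Step 3 — r_{ij} = s_{ij} / (s_i · s_j):
  r[U,U] = 1 (diagonal).
  r[U,V] = 1.0667 / (2.0412 · 2.6583) = 1.0667 / 5.4263 = 0.1966
  r[V,V] = 1 (diagonal).

R is symmetric with unit diagonal. Assembling:

R = [[1, 0.1966],
 [0.1966, 1]]


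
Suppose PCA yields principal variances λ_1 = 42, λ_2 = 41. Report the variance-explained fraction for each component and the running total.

Step 1 — total variance = trace(Sigma) = Σ λ_i = 42 + 41 = 83.

Step 2 — fraction explained by component i = λ_i / Σ λ:
  PC1: 42/83 = 0.506
  PC2: 41/83 = 0.494

Step 3 — cumulative fraction after k components = (λ_1 + ... + λ_k) / Σ λ:
  k = 1: 42/83 = 0.506
  k = 2: (42 + 41)/83 = 83/83 = 1

Summary (fraction, with percent):

explained: PC1 0.506 (50.6%), PC2 0.494 (49.4%);  cumulative: 0.506, 1


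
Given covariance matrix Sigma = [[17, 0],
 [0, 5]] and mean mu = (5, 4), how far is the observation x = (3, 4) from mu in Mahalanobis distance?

Step 1 — centre the observation: (x - mu) = (-2, 0).

Step 2 — invert Sigma. det(Sigma) = 17·5 - (0)² = 85.
  Sigma^{-1} = (1/det) · [[d, -b], [-b, a]] = [[0.0588, 0],
 [0, 0.2]].

Step 3 — form the quadratic (x - mu)^T · Sigma^{-1} · (x - mu):
  Sigma^{-1} · (x - mu) = (-0.1176, 0).
  (x - mu)^T · [Sigma^{-1} · (x - mu)] = (-2)·(-0.1176) + (0)·(0) = 0.2353.

Step 4 — take square root: d = √(0.2353) ≈ 0.4851.

d(x, mu) = √(0.2353) ≈ 0.4851


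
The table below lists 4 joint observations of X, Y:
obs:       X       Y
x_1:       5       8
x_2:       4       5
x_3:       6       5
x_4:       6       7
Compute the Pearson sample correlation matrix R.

Step 1 — column means:
  mean(X) = (5 + 4 + 6 + 6) / 4 = 21/4 = 5.25
  mean(Y) = (8 + 5 + 5 + 7) / 4 = 25/4 = 6.25

Step 2 — sample variances and covariances s[i,j] = (1/(n-1)) · Σ_k (x_{k,i} - mean_i) · (x_{k,j} - mean_j), with n-1 = 3:
  s[X,X] = ((-0.25)·(-0.25) + (-1.25)·(-1.25) + (0.75)·(0.75) + (0.75)·(0.75)) / 3 = 2.75/3 = 0.9167
  s[X,Y] = ((-0.25)·(1.75) + (-1.25)·(-1.25) + (0.75)·(-1.25) + (0.75)·(0.75)) / 3 = 0.75/3 = 0.25
  s[Y,Y] = ((1.75)·(1.75) + (-1.25)·(-1.25) + (-1.25)·(-1.25) + (0.75)·(0.75)) / 3 = 6.75/3 = 2.25
  Sample standard deviations s_i = √(s[i,i]):
  s(X) = √(0.9167) = 0.9574
  s(Y) = √(2.25) = 1.5

Step 3 — r_{ij} = s_{ij} / (s_i · s_j):
  r[X,X] = 1 (diagonal).
  r[X,Y] = 0.25 / (0.9574 · 1.5) = 0.25 / 1.4361 = 0.1741
  r[Y,Y] = 1 (diagonal).

R is symmetric with unit diagonal. Assembling:

R = [[1, 0.1741],
 [0.1741, 1]]


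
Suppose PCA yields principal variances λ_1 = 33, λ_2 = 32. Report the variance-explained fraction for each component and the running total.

Step 1 — total variance = trace(Sigma) = Σ λ_i = 33 + 32 = 65.

Step 2 — fraction explained by component i = λ_i / Σ λ:
  PC1: 33/65 = 0.5077
  PC2: 32/65 = 0.4923

Step 3 — cumulative fraction after k components = (λ_1 + ... + λ_k) / Σ λ:
  k = 1: 33/65 = 0.5077
  k = 2: (33 + 32)/65 = 65/65 = 1

Summary (fraction, with percent):

explained: PC1 0.5077 (50.77%), PC2 0.4923 (49.23%);  cumulative: 0.5077, 1


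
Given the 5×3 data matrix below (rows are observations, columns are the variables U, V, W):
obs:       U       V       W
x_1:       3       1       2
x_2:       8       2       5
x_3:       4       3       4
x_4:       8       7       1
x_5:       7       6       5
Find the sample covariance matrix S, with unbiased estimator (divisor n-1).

Step 1 — column means:
  mean(U) = (3 + 8 + 4 + 8 + 7) / 5 = 30/5 = 6
  mean(V) = (1 + 2 + 3 + 7 + 6) / 5 = 19/5 = 3.8
  mean(W) = (2 + 5 + 4 + 1 + 5) / 5 = 17/5 = 3.4

Step 2 — sample covariance S[i,j] = (1/(n-1)) · Σ_k (x_{k,i} - mean_i) · (x_{k,j} - mean_j), with n-1 = 4.
  S[U,U] = ((-3)·(-3) + (2)·(2) + (-2)·(-2) + (2)·(2) + (1)·(1)) / 4 = 22/4 = 5.5
  S[U,V] = ((-3)·(-2.8) + (2)·(-1.8) + (-2)·(-0.8) + (2)·(3.2) + (1)·(2.2)) / 4 = 15/4 = 3.75
  S[U,W] = ((-3)·(-1.4) + (2)·(1.6) + (-2)·(0.6) + (2)·(-2.4) + (1)·(1.6)) / 4 = 3/4 = 0.75
  S[V,V] = ((-2.8)·(-2.8) + (-1.8)·(-1.8) + (-0.8)·(-0.8) + (3.2)·(3.2) + (2.2)·(2.2)) / 4 = 26.8/4 = 6.7
  S[V,W] = ((-2.8)·(-1.4) + (-1.8)·(1.6) + (-0.8)·(0.6) + (3.2)·(-2.4) + (2.2)·(1.6)) / 4 = -3.6/4 = -0.9
  S[W,W] = ((-1.4)·(-1.4) + (1.6)·(1.6) + (0.6)·(0.6) + (-2.4)·(-2.4) + (1.6)·(1.6)) / 4 = 13.2/4 = 3.3

S is symmetric (S[j,i] = S[i,j]). Assembling:

S = [[5.5, 3.75, 0.75],
 [3.75, 6.7, -0.9],
 [0.75, -0.9, 3.3]]


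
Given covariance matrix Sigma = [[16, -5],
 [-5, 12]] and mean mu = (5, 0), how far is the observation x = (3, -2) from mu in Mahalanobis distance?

Step 1 — centre the observation: (x - mu) = (-2, -2).

Step 2 — invert Sigma. det(Sigma) = 16·12 - (-5)² = 167.
  Sigma^{-1} = (1/det) · [[d, -b], [-b, a]] = [[0.0719, 0.0299],
 [0.0299, 0.0958]].

Step 3 — form the quadratic (x - mu)^T · Sigma^{-1} · (x - mu):
  Sigma^{-1} · (x - mu) = (-0.2036, -0.2515).
  (x - mu)^T · [Sigma^{-1} · (x - mu)] = (-2)·(-0.2036) + (-2)·(-0.2515) = 0.9102.

Step 4 — take square root: d = √(0.9102) ≈ 0.954.

d(x, mu) = √(0.9102) ≈ 0.954


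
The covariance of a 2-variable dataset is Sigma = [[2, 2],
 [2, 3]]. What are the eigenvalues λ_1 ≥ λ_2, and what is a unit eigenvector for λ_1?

Step 1 — characteristic polynomial of 2×2 Sigma:
  det(Sigma - λI) = λ² - trace · λ + det = 0.
  trace = 2 + 3 = 5, det = 2·3 - (2)² = 2.
Step 2 — discriminant:
  Δ = trace² - 4·det = 25 - 8 = 17.
Step 3 — eigenvalues:
  λ = (trace ± √Δ)/2 = (5 ± 4.1231)/2,
  λ_1 = 4.5616,  λ_2 = 0.4384.

Step 4 — unit eigenvector for λ_1: solve (Sigma - λ_1 I)v = 0. First row:
  (2 - 4.5616)·v_x + (2)·v_y = 0, i.e. (-2.5616)·v_x + (2)·v_y = 0,
  so v ∝ (b, λ_1 - a) = (2, 2.5616) = u.
  ||u|| = √((2)² + (2.5616)²) = √(10.5616) ≈ 3.2499,
  v_1 = u/||u|| ≈ (0.6154, 0.7882) (||v_1|| = 1).

λ_1 = 4.5616,  λ_2 = 0.4384;  v_1 ≈ (0.6154, 0.7882)
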